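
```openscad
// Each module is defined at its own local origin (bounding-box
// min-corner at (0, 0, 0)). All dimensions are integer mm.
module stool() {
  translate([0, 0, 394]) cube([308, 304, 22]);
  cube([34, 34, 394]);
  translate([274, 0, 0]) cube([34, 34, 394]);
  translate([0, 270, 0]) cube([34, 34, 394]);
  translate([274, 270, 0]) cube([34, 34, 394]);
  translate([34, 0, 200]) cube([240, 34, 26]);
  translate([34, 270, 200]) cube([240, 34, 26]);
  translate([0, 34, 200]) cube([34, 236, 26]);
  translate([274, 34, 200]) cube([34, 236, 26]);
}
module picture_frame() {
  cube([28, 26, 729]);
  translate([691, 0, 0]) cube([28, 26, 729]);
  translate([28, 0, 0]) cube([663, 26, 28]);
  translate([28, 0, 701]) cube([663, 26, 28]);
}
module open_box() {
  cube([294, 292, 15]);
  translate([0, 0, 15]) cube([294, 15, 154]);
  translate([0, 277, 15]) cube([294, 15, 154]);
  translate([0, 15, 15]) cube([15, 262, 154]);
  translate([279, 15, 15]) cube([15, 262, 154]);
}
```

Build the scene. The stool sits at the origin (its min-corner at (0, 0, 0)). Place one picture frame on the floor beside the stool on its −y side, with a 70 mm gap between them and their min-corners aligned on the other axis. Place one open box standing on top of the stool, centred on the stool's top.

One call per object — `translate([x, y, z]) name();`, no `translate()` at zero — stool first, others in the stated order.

stool();
translate([0, -96, 0]) picture_frame();
translate([7, 6, 416]) open_box();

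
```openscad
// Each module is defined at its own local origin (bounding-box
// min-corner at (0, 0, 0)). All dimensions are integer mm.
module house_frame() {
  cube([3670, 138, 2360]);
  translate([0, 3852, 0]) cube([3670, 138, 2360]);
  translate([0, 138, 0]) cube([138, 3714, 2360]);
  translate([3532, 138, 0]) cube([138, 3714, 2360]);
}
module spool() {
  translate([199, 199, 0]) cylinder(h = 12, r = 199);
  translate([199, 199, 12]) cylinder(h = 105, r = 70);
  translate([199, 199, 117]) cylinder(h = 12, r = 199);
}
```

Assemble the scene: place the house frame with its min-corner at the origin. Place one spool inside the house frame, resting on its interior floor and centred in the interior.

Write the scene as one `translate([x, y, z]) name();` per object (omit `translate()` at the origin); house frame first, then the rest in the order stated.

house_frame();
translate([1636, 1796, 0]) spool();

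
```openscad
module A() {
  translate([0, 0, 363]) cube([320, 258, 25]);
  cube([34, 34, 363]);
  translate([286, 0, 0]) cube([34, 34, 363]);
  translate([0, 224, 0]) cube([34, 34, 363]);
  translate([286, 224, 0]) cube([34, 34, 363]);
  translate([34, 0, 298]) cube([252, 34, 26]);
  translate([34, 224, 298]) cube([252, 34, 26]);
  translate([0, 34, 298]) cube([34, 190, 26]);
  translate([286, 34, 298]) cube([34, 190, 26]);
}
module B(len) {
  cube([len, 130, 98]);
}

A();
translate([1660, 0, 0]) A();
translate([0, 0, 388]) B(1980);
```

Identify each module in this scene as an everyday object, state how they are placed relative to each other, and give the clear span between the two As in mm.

Second stool starts at x = 1660; first ends at x = 320; clear span = 1660 − 320 = 1340 mm.

A is a stool. B is a beam. A beam spans the tops of two stools. The clear span between the two stools is 1340 mm.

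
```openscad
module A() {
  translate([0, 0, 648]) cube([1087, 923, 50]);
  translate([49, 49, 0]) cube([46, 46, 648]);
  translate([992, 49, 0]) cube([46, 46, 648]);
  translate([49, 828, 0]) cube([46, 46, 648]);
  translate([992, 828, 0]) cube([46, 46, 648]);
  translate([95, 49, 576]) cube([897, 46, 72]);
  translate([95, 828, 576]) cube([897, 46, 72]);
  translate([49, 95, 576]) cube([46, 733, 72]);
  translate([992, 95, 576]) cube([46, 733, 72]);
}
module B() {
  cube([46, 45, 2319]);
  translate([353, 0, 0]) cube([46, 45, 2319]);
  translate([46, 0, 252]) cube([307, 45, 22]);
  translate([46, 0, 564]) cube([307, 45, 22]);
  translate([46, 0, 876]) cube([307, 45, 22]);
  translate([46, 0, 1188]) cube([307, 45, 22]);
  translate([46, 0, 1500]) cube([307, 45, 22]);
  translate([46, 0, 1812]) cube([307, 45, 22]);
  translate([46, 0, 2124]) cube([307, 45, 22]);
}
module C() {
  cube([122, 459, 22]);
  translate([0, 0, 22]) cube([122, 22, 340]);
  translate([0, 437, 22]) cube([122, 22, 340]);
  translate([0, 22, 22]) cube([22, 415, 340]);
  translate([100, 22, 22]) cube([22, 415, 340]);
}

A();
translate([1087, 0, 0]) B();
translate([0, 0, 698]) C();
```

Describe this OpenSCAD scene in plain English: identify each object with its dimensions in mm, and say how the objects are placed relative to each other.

A is a rectangular dining table. The top is 1087×923×50 mm with its upper surface at z = 698 mm. It stands on four 46×46 mm square legs, each inset 49 mm from the nearest pair of top edges, running from the floor to the underside of the top. Four apron rails, 46 mm thick and 72 mm tall, run between adjacent legs with their top edges flush with the underside of the top and their outer faces flush with the legs' outer faces.

B is a straight ladder. Two 46×45 mm vertical rails, 2319 mm tall, stand 399 mm apart (outside-to-outside) with their front faces coplanar on the −y side. 7 rungs, each 45 mm deep and 22 mm tall, span between the inner faces of the rails, front faces flush with the rails. The lowest rung's underside is at z = 252 mm and rungs are spaced 312 mm apart (underside to underside).

C is an open-topped rectangular box: outside dimensions 122×459×362 mm, with a uniform wall and base thickness of 22 mm. The base is a full 122×459 slab on the floor; four walls sit on top of the base. The front and back walls (the −y and +y sides) span the full width; the two side walls fit between them.

The ladder is against the table's +x side, with their −y faces flush. The open box is on top of the table.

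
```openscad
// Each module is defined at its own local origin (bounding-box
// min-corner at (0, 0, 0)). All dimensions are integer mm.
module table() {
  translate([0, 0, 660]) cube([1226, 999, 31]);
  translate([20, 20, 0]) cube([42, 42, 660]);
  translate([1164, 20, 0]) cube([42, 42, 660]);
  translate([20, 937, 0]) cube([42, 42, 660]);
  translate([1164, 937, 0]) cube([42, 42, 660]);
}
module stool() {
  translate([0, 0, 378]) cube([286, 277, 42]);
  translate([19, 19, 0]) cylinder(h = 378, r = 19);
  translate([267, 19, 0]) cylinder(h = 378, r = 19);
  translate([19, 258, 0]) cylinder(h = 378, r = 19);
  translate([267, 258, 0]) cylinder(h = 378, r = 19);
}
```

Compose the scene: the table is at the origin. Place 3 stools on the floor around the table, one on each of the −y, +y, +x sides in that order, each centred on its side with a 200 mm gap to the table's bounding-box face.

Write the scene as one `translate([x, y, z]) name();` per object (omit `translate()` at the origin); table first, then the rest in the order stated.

table();
translate([470, -477, 0]) stool();
translate([470, 1199, 0]) stool();
translate([1426, 361, 0]) stool();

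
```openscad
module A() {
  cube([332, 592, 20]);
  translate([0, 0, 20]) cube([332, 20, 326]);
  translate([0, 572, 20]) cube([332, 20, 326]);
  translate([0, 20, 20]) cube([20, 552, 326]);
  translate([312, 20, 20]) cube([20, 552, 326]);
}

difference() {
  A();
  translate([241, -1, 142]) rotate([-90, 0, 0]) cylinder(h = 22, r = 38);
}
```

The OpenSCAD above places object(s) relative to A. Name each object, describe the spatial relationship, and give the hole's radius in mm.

The subtracted cylinder has r = 38 mm.

A is an open box. The open box has a circular hole through its front wall. The hole's radius is 38 mm.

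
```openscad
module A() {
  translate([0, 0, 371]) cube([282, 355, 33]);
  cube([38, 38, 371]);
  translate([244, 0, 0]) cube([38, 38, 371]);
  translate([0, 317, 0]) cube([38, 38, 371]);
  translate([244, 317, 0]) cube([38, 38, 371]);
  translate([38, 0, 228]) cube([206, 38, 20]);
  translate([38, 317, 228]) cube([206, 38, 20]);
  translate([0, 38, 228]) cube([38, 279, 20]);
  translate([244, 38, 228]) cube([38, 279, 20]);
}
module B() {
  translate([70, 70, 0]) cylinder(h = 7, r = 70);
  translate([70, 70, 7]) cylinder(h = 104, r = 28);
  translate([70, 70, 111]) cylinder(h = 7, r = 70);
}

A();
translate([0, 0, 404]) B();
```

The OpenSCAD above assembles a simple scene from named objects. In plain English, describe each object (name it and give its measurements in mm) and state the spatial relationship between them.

A is a four-legged stool. The seat is 282×355 mm, 33 mm thick, top at z = 404 mm. It stands on four square legs, each 38×38 mm in cross-section, from z = 0 to the seat underside, each flush with a corner of the seat. Four stretchers, 38 mm wide and 20 mm tall, connect adjacent legs with their undersides at z = 228 mm, each running between the inner faces of the legs it joins and aligned with the legs' outer faces on the other axis.

B is a spool: two coaxial disc flanges of radius 70 mm and thickness 7 mm, joined by a core cylinder of radius 28 mm and height 104 mm. The lower flange rests on z = 0 and the three cylinders share a vertical axis.

The spool is on top of the stool.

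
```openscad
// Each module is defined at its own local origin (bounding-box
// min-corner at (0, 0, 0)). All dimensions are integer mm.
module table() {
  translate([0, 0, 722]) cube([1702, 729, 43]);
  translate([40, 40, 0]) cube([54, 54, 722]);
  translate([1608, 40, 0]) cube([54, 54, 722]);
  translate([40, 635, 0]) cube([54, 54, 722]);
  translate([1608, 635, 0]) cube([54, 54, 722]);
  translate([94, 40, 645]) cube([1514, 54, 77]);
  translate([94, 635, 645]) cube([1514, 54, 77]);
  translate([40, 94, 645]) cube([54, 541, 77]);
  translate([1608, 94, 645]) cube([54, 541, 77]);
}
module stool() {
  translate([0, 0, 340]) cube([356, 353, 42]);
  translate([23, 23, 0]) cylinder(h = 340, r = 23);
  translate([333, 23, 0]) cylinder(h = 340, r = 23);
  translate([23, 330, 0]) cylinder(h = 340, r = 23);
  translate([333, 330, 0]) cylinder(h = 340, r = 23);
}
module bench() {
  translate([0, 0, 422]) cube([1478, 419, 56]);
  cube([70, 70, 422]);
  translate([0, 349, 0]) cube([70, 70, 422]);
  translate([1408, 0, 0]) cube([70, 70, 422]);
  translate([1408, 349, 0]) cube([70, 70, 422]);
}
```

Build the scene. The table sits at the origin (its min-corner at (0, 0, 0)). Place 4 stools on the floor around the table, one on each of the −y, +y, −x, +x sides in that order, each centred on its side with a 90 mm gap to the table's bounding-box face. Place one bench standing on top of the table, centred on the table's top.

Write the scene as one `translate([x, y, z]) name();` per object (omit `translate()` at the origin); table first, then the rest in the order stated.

table();
translate([673, -443, 0]) stool();
translate([673, 819, 0]) stool();
translate([-446, 188, 0]) stool();
translate([1792, 188, 0]) stool();
translate([112, 155, 765]) bench();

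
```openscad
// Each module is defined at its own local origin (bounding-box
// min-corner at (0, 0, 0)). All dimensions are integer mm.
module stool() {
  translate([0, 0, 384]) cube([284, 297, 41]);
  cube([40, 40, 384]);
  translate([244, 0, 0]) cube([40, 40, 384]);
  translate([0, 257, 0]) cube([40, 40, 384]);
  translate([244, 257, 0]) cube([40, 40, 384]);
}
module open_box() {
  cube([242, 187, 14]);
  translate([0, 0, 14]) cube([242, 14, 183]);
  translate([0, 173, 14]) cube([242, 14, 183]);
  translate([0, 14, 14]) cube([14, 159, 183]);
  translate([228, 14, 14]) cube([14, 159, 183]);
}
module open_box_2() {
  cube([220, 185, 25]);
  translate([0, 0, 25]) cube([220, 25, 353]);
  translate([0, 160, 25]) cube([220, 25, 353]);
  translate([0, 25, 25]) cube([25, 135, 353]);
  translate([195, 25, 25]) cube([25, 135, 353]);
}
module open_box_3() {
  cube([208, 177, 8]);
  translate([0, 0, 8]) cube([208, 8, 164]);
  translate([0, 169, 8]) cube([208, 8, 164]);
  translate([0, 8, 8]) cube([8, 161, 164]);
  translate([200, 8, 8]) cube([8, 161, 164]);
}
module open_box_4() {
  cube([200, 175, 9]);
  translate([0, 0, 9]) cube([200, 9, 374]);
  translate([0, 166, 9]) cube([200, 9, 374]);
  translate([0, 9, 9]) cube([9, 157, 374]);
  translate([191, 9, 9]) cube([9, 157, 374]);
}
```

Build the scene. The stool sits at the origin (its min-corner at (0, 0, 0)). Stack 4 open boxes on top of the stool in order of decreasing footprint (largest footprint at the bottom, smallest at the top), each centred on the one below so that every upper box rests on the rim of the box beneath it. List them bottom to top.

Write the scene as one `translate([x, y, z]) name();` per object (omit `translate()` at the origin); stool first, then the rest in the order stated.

stool();
translate([21, 55, 425]) open_box();
translate([32, 56, 622]) open_box_2();
translate([38, 60, 1000]) open_box_3();
translate([42, 61, 1172]) open_box_4();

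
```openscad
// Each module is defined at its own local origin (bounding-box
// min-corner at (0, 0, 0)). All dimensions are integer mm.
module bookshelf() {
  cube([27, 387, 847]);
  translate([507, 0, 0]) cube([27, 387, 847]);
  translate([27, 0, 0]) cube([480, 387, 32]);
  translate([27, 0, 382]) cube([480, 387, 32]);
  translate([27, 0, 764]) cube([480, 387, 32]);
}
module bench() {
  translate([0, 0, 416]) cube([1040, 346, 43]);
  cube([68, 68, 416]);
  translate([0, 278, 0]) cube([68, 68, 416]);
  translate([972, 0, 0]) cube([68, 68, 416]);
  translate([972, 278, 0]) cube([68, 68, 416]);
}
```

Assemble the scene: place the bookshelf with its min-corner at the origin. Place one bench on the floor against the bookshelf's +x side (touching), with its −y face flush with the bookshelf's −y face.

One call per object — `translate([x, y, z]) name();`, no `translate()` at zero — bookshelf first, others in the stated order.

bookshelf();
translate([534, 0, 0]) bench();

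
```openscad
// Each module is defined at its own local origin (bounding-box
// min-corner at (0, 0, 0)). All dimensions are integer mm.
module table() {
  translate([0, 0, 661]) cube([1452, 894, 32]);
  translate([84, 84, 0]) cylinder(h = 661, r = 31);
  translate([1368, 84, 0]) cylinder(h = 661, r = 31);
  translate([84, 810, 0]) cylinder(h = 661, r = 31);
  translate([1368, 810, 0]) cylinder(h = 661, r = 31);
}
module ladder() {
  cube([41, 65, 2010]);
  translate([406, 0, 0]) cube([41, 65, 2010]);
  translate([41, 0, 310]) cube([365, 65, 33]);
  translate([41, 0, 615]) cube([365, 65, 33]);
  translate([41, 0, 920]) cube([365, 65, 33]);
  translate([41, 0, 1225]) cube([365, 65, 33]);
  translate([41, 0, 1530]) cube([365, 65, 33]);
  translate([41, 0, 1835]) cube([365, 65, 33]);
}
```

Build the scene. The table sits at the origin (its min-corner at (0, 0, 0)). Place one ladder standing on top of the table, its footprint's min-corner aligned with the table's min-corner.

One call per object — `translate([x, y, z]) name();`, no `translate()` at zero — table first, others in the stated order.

table();
translate([0, 0, 693]) ladder();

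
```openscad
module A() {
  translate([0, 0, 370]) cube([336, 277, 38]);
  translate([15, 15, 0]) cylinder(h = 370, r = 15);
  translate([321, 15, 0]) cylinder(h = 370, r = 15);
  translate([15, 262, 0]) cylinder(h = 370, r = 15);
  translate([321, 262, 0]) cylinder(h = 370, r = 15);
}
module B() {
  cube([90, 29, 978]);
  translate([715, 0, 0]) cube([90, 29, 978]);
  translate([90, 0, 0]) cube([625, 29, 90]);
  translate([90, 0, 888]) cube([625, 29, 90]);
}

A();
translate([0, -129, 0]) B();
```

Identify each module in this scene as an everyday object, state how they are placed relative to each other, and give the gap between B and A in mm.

A is a stool. B is a picture frame. The picture frame is on the floor beside the stool on its −y side. The gap between the picture frame and the stool is 100 mm.

The picture frame's nearest face is 100 mm from the stool's −y face.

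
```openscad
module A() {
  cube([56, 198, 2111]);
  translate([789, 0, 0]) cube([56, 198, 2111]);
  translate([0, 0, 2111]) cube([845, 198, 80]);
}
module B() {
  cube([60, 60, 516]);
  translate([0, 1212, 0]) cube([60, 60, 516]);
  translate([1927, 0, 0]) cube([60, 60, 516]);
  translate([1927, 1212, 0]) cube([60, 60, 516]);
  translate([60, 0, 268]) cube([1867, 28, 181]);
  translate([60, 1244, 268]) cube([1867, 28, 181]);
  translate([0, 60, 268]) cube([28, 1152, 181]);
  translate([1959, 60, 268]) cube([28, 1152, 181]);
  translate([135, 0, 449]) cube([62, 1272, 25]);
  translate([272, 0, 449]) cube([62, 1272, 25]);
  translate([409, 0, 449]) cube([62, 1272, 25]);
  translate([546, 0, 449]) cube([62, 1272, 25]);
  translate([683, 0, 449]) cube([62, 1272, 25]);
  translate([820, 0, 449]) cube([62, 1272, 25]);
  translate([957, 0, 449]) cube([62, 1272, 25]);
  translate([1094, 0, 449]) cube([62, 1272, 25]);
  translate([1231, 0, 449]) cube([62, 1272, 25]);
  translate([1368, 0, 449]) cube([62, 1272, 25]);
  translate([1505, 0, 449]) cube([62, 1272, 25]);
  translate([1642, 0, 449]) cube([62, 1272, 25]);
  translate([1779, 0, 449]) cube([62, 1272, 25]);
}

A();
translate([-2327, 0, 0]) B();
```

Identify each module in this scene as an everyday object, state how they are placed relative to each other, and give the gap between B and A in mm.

The bed frame's nearest face is 340 mm from the door frame's −x face.

A is a door frame. B is a bed frame. The bed frame is on the floor beside the door frame on its −x side. The gap between the bed frame and the door frame is 340 mm.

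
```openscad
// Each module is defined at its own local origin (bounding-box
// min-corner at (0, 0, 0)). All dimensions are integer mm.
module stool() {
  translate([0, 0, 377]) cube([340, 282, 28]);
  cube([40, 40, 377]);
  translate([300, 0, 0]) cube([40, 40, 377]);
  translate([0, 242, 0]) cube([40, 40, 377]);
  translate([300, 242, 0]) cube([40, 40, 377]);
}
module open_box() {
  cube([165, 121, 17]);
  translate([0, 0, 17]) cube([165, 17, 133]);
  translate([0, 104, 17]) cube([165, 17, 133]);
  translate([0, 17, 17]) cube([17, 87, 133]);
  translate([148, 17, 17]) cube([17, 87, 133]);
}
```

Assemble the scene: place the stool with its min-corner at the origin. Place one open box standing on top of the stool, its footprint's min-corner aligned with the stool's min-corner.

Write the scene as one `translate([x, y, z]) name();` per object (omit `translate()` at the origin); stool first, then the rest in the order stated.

stool();
translate([0, 0, 405]) open_box();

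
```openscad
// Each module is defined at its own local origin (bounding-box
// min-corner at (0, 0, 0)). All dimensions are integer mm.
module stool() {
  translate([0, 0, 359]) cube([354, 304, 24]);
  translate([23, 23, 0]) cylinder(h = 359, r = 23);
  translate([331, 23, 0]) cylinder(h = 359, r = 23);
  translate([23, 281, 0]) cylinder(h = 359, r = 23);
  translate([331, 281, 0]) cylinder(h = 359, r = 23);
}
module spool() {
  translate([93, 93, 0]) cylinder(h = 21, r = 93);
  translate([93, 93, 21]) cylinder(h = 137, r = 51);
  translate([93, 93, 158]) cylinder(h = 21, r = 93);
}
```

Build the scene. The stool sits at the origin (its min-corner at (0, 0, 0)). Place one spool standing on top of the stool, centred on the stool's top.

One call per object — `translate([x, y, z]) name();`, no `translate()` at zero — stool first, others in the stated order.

stool();
translate([84, 59, 383]) spool();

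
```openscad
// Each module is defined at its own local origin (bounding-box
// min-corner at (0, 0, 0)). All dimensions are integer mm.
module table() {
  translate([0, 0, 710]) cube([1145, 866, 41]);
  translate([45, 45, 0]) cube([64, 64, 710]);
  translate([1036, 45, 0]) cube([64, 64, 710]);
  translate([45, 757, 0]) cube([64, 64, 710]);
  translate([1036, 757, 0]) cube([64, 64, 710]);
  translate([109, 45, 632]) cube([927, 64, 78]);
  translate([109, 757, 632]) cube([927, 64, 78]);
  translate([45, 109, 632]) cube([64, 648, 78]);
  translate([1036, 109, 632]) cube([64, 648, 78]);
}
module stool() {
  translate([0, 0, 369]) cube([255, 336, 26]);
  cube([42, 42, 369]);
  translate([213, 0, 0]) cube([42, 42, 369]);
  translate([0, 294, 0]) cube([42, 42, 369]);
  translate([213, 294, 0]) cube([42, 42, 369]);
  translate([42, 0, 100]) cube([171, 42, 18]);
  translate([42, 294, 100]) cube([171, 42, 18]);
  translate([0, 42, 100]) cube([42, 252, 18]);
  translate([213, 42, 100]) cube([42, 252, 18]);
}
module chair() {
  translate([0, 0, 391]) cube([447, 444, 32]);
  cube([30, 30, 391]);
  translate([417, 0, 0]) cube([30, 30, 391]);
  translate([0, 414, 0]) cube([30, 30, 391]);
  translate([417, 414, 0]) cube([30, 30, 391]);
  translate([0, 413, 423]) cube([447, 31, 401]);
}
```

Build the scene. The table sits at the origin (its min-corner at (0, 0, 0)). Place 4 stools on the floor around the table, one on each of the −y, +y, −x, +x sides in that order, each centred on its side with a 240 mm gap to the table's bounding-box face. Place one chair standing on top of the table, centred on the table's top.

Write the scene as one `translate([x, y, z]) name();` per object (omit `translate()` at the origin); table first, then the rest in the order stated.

table();
translate([445, -576, 0]) stool();
translate([445, 1106, 0]) stool();
translate([-495, 265, 0]) stool();
translate([1385, 265, 0]) stool();
translate([349, 211, 751]) chair();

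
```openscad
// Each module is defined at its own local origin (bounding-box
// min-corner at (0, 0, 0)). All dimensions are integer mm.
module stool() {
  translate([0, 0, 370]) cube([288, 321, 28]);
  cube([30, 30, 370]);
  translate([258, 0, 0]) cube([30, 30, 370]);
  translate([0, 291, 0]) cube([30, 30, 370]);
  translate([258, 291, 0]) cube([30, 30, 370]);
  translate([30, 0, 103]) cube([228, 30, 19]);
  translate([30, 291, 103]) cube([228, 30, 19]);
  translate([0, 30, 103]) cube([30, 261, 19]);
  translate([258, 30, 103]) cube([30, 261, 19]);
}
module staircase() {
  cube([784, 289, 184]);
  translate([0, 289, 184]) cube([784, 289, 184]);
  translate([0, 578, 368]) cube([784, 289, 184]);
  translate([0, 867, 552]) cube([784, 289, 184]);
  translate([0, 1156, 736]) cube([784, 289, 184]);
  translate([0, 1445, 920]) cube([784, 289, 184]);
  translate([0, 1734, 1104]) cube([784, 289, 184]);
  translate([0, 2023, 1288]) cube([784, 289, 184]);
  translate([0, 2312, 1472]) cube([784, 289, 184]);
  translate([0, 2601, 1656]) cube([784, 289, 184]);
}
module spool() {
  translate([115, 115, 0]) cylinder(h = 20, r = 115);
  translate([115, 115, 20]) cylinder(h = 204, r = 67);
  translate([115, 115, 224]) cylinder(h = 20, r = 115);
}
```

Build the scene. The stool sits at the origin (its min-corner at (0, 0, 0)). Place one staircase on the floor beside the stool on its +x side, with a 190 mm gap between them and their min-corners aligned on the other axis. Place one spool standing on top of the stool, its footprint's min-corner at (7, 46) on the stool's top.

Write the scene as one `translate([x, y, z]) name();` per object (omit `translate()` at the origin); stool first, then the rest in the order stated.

stool();
translate([478, 0, 0]) staircase();
translate([7, 46, 398]) spool();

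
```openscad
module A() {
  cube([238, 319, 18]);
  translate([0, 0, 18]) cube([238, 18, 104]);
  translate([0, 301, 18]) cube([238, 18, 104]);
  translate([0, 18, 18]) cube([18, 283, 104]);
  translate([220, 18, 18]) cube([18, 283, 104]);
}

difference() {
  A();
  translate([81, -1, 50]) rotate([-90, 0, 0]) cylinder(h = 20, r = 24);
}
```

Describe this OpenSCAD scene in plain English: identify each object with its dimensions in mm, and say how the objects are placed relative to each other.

A is an open-topped rectangular box: outside dimensions 238×319×122 mm, with a uniform wall and base thickness of 18 mm. The base is a full 238×319 slab on the floor; four walls sit on top of the base. The front and back walls (the −y and +y sides) span the full width; the two side walls fit between them.

The open box has a circular hole of radius 24 mm through its front wall, centred at (x = 81, z = 50).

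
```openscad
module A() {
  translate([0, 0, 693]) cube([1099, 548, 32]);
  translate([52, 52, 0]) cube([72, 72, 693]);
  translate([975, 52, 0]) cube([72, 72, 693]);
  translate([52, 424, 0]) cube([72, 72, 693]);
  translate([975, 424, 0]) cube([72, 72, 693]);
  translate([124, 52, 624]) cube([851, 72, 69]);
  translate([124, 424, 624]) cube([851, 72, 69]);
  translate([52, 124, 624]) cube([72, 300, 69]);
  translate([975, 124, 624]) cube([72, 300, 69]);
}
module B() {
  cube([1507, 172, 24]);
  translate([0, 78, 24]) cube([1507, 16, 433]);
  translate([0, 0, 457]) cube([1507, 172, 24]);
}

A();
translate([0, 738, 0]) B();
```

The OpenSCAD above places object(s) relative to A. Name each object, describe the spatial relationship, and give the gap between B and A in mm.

The I-beam's nearest face is 190 mm from the table's +y face.

A is a table. B is an I-beam. The I-beam is on the floor beside the table on its +y side. The gap between the I-beam and the table is 190 mm.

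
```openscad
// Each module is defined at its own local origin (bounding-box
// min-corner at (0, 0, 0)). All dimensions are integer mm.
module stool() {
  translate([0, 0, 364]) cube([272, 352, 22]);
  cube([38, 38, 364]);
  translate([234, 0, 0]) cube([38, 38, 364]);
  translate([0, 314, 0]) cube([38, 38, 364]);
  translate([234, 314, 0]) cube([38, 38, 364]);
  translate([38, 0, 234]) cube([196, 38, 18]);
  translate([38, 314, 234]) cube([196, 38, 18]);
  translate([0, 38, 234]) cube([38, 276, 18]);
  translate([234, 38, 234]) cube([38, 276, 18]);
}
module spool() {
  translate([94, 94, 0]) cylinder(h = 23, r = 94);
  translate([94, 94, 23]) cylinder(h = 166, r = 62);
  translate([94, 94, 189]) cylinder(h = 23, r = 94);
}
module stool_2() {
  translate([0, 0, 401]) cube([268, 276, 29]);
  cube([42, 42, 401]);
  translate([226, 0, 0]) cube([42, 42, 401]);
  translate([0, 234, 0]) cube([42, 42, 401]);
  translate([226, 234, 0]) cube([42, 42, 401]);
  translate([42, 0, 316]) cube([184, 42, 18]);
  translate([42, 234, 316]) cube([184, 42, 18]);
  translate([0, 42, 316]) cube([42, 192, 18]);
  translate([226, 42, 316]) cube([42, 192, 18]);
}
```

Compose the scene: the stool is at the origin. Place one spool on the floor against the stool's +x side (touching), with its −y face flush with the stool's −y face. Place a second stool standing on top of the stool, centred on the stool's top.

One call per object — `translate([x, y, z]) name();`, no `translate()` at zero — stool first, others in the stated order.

stool();
translate([272, 0, 0]) spool();
translate([2, 38, 386]) stool_2();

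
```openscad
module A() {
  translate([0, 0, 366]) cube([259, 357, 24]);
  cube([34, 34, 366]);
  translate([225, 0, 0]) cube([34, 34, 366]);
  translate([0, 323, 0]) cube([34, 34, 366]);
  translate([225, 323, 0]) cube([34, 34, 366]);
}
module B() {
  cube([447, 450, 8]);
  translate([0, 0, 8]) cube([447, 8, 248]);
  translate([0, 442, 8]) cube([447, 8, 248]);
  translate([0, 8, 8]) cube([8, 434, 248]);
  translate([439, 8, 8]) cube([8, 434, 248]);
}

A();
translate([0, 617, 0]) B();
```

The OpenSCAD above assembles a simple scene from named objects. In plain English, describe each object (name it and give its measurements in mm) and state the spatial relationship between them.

A is a four-legged stool. The seat is 259×357 mm, 24 mm thick, top at z = 390 mm. It stands on four square legs, each 34×34 mm in cross-section, from z = 0 to the seat underside, each flush with a corner of the seat.

B is an open-topped rectangular box: outside dimensions 447×450×256 mm, with a uniform wall and base thickness of 8 mm. The base is a full 447×450 slab on the floor; four walls sit on top of the base. The front and back walls (the −y and +y sides) span the full width; the two side walls fit between them.

The open box is on the floor beside the stool on its +y side.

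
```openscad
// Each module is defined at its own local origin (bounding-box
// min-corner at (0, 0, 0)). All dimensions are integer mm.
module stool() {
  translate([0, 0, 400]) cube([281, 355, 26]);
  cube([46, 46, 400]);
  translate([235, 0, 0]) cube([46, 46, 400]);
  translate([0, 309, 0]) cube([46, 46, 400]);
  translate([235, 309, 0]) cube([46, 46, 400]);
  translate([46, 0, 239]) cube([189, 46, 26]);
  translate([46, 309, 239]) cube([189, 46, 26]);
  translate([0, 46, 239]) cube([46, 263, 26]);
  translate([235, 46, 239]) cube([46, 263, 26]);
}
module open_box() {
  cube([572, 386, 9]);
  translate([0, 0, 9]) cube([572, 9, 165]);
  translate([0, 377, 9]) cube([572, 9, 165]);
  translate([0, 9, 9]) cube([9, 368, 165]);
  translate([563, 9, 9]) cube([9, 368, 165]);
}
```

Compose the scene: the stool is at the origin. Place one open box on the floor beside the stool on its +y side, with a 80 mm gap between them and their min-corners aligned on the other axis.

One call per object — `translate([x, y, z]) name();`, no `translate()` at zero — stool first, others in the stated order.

stool();
translate([0, 435, 0]) open_box();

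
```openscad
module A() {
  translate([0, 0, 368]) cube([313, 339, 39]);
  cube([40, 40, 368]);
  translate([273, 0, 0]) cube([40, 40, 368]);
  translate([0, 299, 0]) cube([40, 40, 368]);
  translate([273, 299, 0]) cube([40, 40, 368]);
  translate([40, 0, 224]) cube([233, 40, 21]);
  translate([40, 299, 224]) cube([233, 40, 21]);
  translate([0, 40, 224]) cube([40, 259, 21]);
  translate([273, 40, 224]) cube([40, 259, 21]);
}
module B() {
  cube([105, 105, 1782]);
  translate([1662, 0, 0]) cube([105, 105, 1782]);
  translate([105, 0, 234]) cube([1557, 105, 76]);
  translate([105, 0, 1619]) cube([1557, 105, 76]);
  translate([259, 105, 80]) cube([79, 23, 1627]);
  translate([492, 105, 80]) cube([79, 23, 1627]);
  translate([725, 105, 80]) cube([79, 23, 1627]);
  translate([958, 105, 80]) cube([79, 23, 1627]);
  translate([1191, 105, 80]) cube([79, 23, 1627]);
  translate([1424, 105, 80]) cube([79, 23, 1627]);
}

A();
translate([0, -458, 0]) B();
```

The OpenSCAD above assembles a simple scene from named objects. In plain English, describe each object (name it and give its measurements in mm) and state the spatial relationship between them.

A is a four-legged stool. The seat is 313×339 mm, 39 mm thick, top at z = 407 mm. It stands on four square legs, each 40×40 mm in cross-section, from z = 0 to the seat underside, each flush with a corner of the seat. Four stretchers, 40 mm wide and 21 mm tall, connect adjacent legs with their undersides at z = 224 mm, each running between the inner faces of the legs it joins and aligned with the legs' outer faces on the other axis.

B is a fence section. Two 105×105 mm posts, 1782 mm tall, stand on the floor with a clear span of 1557 mm between their inner faces. Two horizontal rails of 105×76 mm section span the gap between the posts with their undersides at z = 234 mm and z = 1619 mm, flush with the posts' −y face. 6 pickets, each 79 mm wide, 23 mm thick and 1627 mm tall, are fixed to the +y face of the rails with their bottoms at z = 80 mm, evenly spaced across the span with equal gaps (rounded down to the nearest mm) at the −x end and between each pair — any rounding remainder accumulates at the +x end.

The fence section is on the floor beside the stool on its −y side.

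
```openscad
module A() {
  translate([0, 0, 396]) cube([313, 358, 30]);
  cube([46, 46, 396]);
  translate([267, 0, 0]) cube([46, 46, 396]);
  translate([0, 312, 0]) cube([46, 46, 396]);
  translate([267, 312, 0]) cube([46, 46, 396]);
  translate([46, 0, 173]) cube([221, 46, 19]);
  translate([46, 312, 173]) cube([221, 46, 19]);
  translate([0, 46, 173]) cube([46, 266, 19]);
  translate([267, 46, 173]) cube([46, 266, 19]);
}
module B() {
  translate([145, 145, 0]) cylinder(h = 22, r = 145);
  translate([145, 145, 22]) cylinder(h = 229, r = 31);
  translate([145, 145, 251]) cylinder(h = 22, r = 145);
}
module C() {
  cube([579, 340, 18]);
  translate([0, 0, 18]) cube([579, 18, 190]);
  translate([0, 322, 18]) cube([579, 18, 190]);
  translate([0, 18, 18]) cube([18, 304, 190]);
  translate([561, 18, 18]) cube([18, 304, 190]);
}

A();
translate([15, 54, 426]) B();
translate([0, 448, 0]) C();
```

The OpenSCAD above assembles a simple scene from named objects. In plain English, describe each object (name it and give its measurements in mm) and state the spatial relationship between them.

A is a four-legged stool. The seat is 313×358 mm, 30 mm thick, top at z = 426 mm. It stands on four square legs, each 46×46 mm in cross-section, from z = 0 to the seat underside, each flush with a corner of the seat. Four stretchers, 46 mm wide and 19 mm tall, connect adjacent legs with their undersides at z = 173 mm, each running between the inner faces of the legs it joins and aligned with the legs' outer faces on the other axis.

B is a spool: two coaxial disc flanges of radius 145 mm and thickness 22 mm, joined by a core cylinder of radius 31 mm and height 229 mm. The lower flange rests on z = 0 and the three cylinders share a vertical axis.

C is an open storage box with external size 579×340×208 mm and wall thickness 18 mm (the base is also 18 mm thick). The base covers the whole footprint; the four walls stand on the base, with the y-facing walls full-width and the x-facing walls fitting between their inner faces.

The spool is on top of the stool. The open box is on the floor beside the stool on its +y side.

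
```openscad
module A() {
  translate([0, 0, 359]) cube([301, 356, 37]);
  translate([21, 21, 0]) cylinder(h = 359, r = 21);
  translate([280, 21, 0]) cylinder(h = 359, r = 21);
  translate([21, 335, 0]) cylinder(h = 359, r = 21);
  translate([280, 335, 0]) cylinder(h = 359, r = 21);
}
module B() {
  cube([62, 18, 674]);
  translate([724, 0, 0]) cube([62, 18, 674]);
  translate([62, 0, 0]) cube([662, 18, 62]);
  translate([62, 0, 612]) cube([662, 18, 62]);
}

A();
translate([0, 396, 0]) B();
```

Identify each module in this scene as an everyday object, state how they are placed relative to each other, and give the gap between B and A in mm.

A is a stool. B is a picture frame. The picture frame is on the floor beside the stool on its +y side. The gap between the picture frame and the stool is 40 mm.

The picture frame's nearest face is 40 mm from the stool's +y face.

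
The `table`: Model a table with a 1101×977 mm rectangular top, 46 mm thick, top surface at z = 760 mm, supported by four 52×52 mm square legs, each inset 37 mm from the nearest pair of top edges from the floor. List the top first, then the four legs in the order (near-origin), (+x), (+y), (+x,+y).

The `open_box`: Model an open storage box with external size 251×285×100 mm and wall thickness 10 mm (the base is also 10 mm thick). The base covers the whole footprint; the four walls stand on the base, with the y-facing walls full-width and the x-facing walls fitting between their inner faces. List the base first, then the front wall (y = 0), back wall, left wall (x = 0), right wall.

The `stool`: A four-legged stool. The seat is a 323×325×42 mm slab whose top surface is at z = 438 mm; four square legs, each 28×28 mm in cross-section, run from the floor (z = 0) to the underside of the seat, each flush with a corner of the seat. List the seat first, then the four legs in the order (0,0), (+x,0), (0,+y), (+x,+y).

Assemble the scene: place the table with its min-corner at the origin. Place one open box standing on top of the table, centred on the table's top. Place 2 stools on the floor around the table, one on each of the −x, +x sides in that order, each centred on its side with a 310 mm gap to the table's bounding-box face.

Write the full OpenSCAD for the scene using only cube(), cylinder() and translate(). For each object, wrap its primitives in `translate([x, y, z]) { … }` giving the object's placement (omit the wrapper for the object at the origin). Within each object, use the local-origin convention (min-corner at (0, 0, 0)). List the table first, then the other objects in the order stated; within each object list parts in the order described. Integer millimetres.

translate([0, 0, 714]) cube([1101, 977, 46]);
translate([37, 37, 0]) cube([52, 52, 714]);
translate([1012, 37, 0]) cube([52, 52, 714]);
translate([37, 888, 0]) cube([52, 52, 714]);
translate([1012, 888, 0]) cube([52, 52, 714]);
translate([425, 346, 760]) {
  cube([251, 285, 10]);
  translate([0, 0, 10]) cube([251, 10, 90]);
  translate([0, 275, 10]) cube([251, 10, 90]);
  translate([0, 10, 10]) cube([10, 265, 90]);
  translate([241, 10, 10]) cube([10, 265, 90]);
}
translate([-633, 326, 0]) {
  translate([0, 0, 396]) cube([323, 325, 42]);
  cube([28, 28, 396]);
  translate([295, 0, 0]) cube([28, 28, 396]);
  translate([0, 297, 0]) cube([28, 28, 396]);
  translate([295, 297, 0]) cube([28, 28, 396]);
}
translate([1411, 326, 0]) {
  translate([0, 0, 396]) cube([323, 325, 42]);
  cube([28, 28, 396]);
  translate([295, 0, 0]) cube([28, 28, 396]);
  translate([0, 297, 0]) cube([28, 28, 396]);
  translate([295, 297, 0]) cube([28, 28, 396]);
}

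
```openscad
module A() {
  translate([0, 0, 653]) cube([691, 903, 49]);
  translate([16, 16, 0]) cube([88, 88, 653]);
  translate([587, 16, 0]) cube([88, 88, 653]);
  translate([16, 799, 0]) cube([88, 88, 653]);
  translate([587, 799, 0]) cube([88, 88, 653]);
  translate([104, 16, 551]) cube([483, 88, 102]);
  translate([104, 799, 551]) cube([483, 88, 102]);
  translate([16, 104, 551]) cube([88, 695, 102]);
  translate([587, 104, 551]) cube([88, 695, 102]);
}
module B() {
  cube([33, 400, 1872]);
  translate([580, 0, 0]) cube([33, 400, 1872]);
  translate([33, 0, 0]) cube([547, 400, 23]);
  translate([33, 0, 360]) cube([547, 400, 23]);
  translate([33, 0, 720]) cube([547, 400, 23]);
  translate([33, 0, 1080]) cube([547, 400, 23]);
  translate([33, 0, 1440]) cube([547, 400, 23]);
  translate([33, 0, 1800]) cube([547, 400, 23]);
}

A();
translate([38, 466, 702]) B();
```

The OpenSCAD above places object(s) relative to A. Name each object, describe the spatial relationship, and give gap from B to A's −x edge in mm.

A is a table. B is a bookshelf. The bookshelf is on top of the table. The gap from the bookshelf to the table's −x edge is 38 mm.

The bookshelf's min-x is at 38; the table's min-x is 0; gap = 38 mm.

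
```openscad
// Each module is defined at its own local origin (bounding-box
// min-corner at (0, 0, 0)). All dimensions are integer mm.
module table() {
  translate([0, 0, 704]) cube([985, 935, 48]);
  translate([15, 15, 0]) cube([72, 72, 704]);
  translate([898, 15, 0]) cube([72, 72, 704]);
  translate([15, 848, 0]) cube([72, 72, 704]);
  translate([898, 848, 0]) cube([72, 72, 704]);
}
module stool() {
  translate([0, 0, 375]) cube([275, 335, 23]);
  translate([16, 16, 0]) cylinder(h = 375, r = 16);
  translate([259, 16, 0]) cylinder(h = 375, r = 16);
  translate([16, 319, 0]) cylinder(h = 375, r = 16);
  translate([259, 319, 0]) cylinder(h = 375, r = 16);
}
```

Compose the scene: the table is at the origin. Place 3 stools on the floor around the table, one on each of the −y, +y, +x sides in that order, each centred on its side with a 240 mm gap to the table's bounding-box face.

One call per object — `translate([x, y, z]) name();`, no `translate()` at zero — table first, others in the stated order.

table();
translate([355, -575, 0]) stool();
translate([355, 1175, 0]) stool();
translate([1225, 300, 0]) stool();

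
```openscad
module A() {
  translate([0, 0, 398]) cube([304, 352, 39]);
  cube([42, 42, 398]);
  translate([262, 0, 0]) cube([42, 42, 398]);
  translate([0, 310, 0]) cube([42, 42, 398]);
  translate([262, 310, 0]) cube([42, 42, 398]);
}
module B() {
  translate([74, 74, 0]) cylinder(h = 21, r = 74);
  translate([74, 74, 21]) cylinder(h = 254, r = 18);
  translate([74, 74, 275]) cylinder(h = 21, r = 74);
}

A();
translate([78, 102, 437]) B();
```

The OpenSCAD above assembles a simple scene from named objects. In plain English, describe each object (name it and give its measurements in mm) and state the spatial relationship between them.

A is a four-legged stool. The seat is 304×352 mm, 39 mm thick, top at z = 437 mm. It stands on four square legs, each 42×42 mm in cross-section, from z = 0 to the seat underside, each flush with a corner of the seat.

B is a spool: two coaxial disc flanges of radius 74 mm and thickness 21 mm, joined by a core cylinder of radius 18 mm and height 254 mm. The lower flange rests on z = 0 and the three cylinders share a vertical axis.

The spool is on top of the stool, centred.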